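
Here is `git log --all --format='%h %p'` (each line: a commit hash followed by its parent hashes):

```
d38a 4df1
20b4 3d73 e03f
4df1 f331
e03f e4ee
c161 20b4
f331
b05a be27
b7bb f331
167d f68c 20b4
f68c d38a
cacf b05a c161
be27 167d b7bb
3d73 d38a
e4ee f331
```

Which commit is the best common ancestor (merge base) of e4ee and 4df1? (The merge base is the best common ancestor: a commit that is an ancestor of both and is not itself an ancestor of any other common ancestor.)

Ancestors of e4ee: {e4ee, f331}.
Ancestors of 4df1: {4df1, f331}.
Common ancestors: {f331}.
The only common ancestor is f331, so it is the merge base.

f331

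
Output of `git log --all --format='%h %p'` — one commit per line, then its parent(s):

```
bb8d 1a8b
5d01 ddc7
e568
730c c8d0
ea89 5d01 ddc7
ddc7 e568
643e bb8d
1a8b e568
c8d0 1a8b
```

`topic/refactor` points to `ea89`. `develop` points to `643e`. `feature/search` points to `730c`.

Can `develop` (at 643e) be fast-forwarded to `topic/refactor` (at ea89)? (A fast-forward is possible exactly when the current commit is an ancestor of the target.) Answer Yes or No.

A fast-forward from 643e to ea89 is possible iff 643e is an ancestor of ea89.
Ancestors of ea89: {5d01, ddc7, e568, ea89}.
643e is not among them, so fast-forward is not possible.

No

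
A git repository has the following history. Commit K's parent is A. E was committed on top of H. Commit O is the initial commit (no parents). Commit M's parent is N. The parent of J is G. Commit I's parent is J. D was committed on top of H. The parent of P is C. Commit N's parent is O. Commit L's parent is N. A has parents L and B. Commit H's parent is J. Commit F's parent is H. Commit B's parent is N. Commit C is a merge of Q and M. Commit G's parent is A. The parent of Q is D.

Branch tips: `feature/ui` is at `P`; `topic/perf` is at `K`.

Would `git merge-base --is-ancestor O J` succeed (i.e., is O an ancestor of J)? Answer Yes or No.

Yes

Ancestors of J (commits reachable by following parents): {A, B, G, J, L, N, O}.
O is in that set, so it is an ancestor of J.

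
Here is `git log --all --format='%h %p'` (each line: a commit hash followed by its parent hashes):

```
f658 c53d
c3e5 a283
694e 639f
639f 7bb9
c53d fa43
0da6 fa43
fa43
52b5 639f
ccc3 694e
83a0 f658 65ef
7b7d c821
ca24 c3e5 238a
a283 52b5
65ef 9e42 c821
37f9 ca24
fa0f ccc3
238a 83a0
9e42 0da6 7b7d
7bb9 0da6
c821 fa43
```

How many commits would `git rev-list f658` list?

Walking parent pointers from f658: reachable set = {c53d, f658, fa43}.
That is 3 commits.

3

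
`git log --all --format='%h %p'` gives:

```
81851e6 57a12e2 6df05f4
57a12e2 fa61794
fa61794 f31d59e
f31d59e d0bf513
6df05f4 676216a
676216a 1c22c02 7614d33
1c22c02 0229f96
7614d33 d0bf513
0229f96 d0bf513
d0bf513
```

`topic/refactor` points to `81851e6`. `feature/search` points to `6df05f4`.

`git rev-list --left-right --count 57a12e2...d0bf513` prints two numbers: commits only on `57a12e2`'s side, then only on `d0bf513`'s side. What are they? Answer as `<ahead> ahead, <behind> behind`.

3 ahead, 0 behind

Reachable from 57a12e2: {57a12e2, d0bf513, f31d59e, fa61794}.
Reachable from d0bf513: {d0bf513}.
Only in 57a12e2's history (ahead): {57a12e2, f31d59e, fa61794} — 3.
Only in d0bf513's history (behind): {} — 0.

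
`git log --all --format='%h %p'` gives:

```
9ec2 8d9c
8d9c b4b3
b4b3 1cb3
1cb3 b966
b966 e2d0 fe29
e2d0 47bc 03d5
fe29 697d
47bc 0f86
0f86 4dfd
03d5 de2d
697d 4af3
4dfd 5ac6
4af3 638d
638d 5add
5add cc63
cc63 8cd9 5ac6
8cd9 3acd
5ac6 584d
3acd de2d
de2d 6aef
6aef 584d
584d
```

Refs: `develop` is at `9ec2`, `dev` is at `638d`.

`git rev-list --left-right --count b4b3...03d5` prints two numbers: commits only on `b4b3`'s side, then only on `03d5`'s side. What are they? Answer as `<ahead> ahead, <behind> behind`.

Reachable from b4b3: {03d5, 0f86, 1cb3, 3acd, 47bc, 4af3, 4dfd, 584d, 5ac6, 5add, 638d, 697d, 6aef, 8cd9, b4b3, b966, cc63, de2d, e2d0, fe29}.
Reachable from 03d5: {03d5, 584d, 6aef, de2d}.
Only in b4b3's history (ahead): {0f86, 1cb3, 3acd, 47bc, 4af3, 4dfd, 5ac6, 5add, 638d, 697d, 8cd9, b4b3, b966, cc63, e2d0, fe29} — 16.
Only in 03d5's history (behind): {} — 0.

16 ahead, 0 behind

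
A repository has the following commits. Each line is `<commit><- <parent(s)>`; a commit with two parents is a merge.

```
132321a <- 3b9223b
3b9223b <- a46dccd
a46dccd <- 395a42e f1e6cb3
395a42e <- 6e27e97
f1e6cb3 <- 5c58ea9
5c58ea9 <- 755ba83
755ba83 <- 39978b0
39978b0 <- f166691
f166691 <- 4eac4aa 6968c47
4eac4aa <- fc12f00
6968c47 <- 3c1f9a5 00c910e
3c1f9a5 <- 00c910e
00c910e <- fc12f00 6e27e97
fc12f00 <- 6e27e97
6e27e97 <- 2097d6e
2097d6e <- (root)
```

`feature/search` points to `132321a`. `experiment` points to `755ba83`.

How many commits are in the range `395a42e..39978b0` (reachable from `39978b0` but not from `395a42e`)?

Reachable from 39978b0: {00c910e, 2097d6e, 39978b0, 3c1f9a5, 4eac4aa, 6968c47, 6e27e97, f166691, fc12f00}.
Reachable from 395a42e: {2097d6e, 395a42e, 6e27e97}.
In 39978b0's history but not 395a42e's: {00c910e, 39978b0, 3c1f9a5, 4eac4aa, 6968c47, f166691, fc12f00} — 7 commits.

7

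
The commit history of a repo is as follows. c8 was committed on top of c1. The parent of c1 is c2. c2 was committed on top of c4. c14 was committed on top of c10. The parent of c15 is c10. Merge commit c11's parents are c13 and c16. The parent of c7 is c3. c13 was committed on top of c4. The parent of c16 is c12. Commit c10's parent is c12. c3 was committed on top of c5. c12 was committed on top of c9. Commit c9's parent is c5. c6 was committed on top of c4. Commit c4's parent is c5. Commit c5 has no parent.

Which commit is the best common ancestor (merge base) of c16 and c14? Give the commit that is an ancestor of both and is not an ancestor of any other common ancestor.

Ancestors of c16: {c12, c16, c5, c9}.
Ancestors of c14: {c10, c12, c14, c5, c9}.
Common ancestors: {c12, c5, c9}.
Among these, c12 is not an ancestor of any other common ancestor — it is the merge base.

c12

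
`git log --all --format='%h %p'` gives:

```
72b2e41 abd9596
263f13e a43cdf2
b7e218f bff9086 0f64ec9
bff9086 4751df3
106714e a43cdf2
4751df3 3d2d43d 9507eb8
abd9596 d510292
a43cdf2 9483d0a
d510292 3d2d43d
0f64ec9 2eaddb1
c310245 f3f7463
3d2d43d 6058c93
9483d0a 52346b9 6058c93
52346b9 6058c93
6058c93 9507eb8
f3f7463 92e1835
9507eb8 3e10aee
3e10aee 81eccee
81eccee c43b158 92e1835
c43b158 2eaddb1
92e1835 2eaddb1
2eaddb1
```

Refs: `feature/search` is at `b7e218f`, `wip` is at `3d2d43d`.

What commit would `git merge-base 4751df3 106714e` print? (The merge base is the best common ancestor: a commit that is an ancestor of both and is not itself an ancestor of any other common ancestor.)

6058c93

Ancestors of 4751df3: {2eaddb1, 3d2d43d, 3e10aee, 4751df3, 6058c93, 81eccee, 92e1835, 9507eb8, c43b158}.
Ancestors of 106714e: {106714e, 2eaddb1, 3e10aee, 52346b9, 6058c93, 81eccee, 92e1835, 9483d0a, 9507eb8, a43cdf2, c43b158}.
Common ancestors: {2eaddb1, 3e10aee, 6058c93, 81eccee, 92e1835, 9507eb8, c43b158}.
Among these, 6058c93 is not an ancestor of any other common ancestor — it is the merge base.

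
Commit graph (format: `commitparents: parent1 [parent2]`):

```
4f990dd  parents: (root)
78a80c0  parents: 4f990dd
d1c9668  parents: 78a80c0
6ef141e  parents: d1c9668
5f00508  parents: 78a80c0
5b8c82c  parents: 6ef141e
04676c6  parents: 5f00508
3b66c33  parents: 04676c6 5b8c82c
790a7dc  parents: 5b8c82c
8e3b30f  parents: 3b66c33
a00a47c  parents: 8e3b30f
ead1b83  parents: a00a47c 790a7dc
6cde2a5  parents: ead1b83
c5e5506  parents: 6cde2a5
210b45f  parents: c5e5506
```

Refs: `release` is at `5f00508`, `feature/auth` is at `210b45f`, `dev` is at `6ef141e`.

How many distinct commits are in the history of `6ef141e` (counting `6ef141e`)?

4

Walking parent pointers from 6ef141e: reachable set = {4f990dd, 6ef141e, 78a80c0, d1c9668}.
That is 4 commits.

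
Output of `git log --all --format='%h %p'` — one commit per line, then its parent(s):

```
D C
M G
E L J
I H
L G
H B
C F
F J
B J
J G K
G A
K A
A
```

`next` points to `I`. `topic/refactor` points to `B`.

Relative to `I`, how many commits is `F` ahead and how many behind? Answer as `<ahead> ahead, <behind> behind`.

1 ahead, 3 behind

Reachable from F: {A, F, G, J, K}.
Reachable from I: {A, B, G, H, I, J, K}.
Only in F's history (ahead): {F} — 1.
Only in I's history (behind): {B, H, I} — 3.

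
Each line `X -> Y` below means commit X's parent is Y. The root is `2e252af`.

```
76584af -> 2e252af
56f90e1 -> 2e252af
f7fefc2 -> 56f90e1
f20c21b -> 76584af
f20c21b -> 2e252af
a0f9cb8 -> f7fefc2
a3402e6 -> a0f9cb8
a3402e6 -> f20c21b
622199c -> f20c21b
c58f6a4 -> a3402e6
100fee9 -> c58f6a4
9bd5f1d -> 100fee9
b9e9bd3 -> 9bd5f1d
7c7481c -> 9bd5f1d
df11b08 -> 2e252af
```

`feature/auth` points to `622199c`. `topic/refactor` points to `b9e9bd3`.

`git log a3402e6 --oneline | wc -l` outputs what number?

7

Walking parent pointers from a3402e6: reachable set = {2e252af, 56f90e1, 76584af, a0f9cb8, a3402e6, f20c21b, f7fefc2}.
That is 7 commits.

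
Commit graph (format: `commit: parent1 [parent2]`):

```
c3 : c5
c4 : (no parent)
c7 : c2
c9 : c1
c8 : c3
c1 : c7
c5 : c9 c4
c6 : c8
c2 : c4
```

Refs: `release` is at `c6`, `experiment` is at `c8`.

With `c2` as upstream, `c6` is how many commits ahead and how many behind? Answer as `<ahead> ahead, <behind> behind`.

7 ahead, 0 behind

Reachable from c6: {c1, c2, c3, c4, c5, c6, c7, c8, c9}.
Reachable from c2: {c2, c4}.
Only in c6's history (ahead): {c1, c3, c5, c6, c7, c8, c9} — 7.
Only in c2's history (behind): {} — 0.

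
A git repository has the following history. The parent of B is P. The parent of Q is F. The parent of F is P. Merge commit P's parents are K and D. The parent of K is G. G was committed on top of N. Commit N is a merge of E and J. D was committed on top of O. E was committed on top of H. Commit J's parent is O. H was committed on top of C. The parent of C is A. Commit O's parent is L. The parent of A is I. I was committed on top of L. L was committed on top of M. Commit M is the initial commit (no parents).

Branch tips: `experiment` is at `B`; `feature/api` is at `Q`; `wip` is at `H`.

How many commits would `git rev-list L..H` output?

Reachable from H: {A, C, H, I, L, M}.
Reachable from L: {L, M}.
In H's history but not L's: {A, C, H, I} — 4 commits.

4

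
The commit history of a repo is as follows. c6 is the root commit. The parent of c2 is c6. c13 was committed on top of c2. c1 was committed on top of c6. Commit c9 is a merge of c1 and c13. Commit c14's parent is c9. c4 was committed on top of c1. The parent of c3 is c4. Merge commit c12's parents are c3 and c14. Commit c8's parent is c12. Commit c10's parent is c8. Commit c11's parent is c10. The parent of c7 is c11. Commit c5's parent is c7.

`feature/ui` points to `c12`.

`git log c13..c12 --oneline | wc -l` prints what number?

6

Reachable from c12: {c1, c12, c13, c14, c2, c3, c4, c6, c9}.
Reachable from c13: {c13, c2, c6}.
In c12's history but not c13's: {c1, c12, c14, c3, c4, c9} — 6 commits.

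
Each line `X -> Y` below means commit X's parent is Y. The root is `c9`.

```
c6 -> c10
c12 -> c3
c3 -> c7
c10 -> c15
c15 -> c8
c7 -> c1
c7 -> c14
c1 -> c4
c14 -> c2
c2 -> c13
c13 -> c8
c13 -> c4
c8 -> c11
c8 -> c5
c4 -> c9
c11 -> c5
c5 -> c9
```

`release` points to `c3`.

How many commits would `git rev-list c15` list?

Walking parent pointers from c15: reachable set = {c11, c15, c5, c8, c9}.
That is 5 commits.

5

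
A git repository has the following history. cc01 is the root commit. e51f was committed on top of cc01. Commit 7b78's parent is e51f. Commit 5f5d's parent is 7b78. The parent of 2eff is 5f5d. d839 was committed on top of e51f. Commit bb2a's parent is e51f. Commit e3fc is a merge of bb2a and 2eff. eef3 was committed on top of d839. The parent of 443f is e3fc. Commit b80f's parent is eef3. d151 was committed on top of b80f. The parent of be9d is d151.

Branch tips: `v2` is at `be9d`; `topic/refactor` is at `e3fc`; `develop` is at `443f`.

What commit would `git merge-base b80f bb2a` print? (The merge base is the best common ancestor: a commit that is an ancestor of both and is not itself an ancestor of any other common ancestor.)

Ancestors of b80f: {b80f, cc01, d839, e51f, eef3}.
Ancestors of bb2a: {bb2a, cc01, e51f}.
Common ancestors: {cc01, e51f}.
Among these, e51f is not an ancestor of any other common ancestor — it is the merge base.

e51f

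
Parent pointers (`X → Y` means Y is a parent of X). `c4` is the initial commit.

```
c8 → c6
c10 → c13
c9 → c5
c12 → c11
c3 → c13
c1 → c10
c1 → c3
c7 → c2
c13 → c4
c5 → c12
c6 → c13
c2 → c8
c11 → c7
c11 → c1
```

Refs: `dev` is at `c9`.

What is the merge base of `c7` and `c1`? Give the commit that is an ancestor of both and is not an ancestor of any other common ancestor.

Ancestors of c7: {c13, c2, c4, c6, c7, c8}.
Ancestors of c1: {c1, c10, c13, c3, c4}.
Common ancestors: {c13, c4}.
Among these, c13 is not an ancestor of any other common ancestor — it is the merge base.

c13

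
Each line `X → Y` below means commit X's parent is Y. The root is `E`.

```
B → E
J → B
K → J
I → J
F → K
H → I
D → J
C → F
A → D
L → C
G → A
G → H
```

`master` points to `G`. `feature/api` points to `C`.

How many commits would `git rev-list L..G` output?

5

Reachable from G: {A, B, D, E, G, H, I, J}.
Reachable from L: {B, C, E, F, J, K, L}.
In G's history but not L's: {A, D, G, H, I} — 5 commits.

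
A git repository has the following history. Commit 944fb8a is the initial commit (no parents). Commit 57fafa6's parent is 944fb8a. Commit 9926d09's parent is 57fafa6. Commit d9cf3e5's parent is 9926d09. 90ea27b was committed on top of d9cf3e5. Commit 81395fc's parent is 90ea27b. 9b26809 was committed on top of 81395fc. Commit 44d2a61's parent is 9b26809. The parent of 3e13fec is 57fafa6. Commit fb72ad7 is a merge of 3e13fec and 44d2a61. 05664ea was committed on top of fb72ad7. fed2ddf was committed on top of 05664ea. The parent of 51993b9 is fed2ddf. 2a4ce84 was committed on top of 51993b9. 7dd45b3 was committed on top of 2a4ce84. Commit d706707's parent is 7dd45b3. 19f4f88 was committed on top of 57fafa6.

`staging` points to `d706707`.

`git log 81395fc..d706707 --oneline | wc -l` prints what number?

10

Reachable from d706707: {05664ea, 2a4ce84, 3e13fec, 44d2a61, 51993b9, 57fafa6, 7dd45b3, 81395fc, 90ea27b, 944fb8a, 9926d09, 9b26809, d706707, d9cf3e5, fb72ad7, fed2ddf}.
Reachable from 81395fc: {57fafa6, 81395fc, 90ea27b, 944fb8a, 9926d09, d9cf3e5}.
In d706707's history but not 81395fc's: {05664ea, 2a4ce84, 3e13fec, 44d2a61, 51993b9, 7dd45b3, 9b26809, d706707, fb72ad7, fed2ddf} — 10 commits.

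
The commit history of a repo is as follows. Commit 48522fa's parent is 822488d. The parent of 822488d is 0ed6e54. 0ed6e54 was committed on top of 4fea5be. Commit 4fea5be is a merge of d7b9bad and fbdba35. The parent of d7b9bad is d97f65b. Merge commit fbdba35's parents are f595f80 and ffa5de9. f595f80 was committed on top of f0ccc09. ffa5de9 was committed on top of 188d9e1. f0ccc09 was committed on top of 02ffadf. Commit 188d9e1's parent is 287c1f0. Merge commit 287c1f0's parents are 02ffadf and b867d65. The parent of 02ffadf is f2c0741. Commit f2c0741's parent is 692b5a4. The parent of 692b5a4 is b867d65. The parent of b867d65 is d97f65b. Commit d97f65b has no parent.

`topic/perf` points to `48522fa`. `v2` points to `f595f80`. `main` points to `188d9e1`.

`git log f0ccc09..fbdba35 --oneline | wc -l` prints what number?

5

Reachable from fbdba35: {02ffadf, 188d9e1, 287c1f0, 692b5a4, b867d65, d97f65b, f0ccc09, f2c0741, f595f80, fbdba35, ffa5de9}.
Reachable from f0ccc09: {02ffadf, 692b5a4, b867d65, d97f65b, f0ccc09, f2c0741}.
In fbdba35's history but not f0ccc09's: {188d9e1, 287c1f0, f595f80, fbdba35, ffa5de9} — 5 commits.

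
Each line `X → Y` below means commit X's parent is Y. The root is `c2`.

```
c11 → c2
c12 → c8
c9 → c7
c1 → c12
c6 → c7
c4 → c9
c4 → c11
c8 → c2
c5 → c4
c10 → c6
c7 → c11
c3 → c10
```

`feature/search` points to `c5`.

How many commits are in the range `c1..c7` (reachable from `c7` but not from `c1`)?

Reachable from c7: {c11, c2, c7}.
Reachable from c1: {c1, c12, c2, c8}.
In c7's history but not c1's: {c11, c7} — 2 commits.

2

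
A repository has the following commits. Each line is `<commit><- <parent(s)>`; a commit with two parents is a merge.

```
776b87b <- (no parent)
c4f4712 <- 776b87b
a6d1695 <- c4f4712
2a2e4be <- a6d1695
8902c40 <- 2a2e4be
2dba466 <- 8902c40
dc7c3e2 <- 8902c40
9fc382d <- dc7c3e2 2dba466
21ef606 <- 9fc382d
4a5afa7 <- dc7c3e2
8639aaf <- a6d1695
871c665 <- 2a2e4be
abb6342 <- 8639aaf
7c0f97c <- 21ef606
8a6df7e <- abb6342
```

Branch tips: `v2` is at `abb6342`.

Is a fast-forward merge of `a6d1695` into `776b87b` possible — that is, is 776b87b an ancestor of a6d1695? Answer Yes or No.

Yes

A fast-forward from 776b87b to a6d1695 is possible iff 776b87b is an ancestor of a6d1695.
Ancestors of a6d1695: {776b87b, a6d1695, c4f4712}.
776b87b is among them, so fast-forward is possible.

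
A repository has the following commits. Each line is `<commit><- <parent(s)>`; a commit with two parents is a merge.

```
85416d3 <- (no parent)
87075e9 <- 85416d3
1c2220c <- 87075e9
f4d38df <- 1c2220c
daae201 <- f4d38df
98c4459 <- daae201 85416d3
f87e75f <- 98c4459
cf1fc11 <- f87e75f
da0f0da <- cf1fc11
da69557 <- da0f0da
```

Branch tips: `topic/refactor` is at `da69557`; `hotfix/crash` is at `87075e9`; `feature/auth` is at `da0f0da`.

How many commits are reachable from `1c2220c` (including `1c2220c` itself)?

3

Walking parent pointers from 1c2220c: reachable set = {1c2220c, 85416d3, 87075e9}.
That is 3 commits.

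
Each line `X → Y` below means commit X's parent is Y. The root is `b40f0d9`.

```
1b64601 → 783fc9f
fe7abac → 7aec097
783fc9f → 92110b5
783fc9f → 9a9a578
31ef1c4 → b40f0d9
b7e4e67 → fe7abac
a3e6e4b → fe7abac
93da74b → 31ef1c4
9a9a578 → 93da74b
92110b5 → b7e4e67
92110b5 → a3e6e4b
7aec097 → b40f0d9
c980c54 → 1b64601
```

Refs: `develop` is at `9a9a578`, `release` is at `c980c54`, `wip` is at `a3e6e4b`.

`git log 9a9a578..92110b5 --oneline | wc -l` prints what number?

Reachable from 92110b5: {7aec097, 92110b5, a3e6e4b, b40f0d9, b7e4e67, fe7abac}.
Reachable from 9a9a578: {31ef1c4, 93da74b, 9a9a578, b40f0d9}.
In 92110b5's history but not 9a9a578's: {7aec097, 92110b5, a3e6e4b, b7e4e67, fe7abac} — 5 commits.

5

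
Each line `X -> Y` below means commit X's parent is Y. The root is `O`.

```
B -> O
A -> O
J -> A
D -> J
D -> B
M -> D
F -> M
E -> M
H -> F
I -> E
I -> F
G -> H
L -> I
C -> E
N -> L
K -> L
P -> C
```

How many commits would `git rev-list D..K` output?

Reachable from K: {A, B, D, E, F, I, J, K, L, M, O}.
Reachable from D: {A, B, D, J, O}.
In K's history but not D's: {E, F, I, K, L, M} — 6 commits.

6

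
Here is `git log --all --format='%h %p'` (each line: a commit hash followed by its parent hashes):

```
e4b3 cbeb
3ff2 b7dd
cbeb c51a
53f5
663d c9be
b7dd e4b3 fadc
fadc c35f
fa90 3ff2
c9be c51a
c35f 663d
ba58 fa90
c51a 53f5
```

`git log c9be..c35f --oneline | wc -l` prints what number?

Reachable from c35f: {53f5, 663d, c35f, c51a, c9be}.
Reachable from c9be: {53f5, c51a, c9be}.
In c35f's history but not c9be's: {663d, c35f} — 2 commits.

2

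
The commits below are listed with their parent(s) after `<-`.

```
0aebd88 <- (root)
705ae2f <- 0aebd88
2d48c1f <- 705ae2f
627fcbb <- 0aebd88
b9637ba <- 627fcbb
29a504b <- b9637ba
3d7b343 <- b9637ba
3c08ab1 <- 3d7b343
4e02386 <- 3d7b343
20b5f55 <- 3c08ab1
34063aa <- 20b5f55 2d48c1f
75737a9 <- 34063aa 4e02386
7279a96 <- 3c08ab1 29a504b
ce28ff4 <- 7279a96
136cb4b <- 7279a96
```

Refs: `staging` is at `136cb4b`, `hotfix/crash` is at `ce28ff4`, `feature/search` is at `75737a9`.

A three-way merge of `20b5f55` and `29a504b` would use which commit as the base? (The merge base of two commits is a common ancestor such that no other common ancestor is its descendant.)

b9637ba

Ancestors of 20b5f55: {0aebd88, 20b5f55, 3c08ab1, 3d7b343, 627fcbb, b9637ba}.
Ancestors of 29a504b: {0aebd88, 29a504b, 627fcbb, b9637ba}.
Common ancestors: {0aebd88, 627fcbb, b9637ba}.
Among these, b9637ba is not an ancestor of any other common ancestor — it is the merge base.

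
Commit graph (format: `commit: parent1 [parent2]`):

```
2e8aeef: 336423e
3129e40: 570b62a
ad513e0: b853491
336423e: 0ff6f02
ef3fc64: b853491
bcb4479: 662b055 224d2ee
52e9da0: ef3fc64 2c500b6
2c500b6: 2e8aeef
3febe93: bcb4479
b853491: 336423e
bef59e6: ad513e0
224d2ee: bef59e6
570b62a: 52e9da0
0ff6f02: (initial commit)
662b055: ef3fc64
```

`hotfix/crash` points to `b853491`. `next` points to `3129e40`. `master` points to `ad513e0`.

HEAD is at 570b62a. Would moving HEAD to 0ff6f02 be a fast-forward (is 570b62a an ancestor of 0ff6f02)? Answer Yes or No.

A fast-forward from 570b62a to 0ff6f02 is possible iff 570b62a is an ancestor of 0ff6f02.
Ancestors of 0ff6f02: {0ff6f02}.
570b62a is not among them, so fast-forward is not possible.

No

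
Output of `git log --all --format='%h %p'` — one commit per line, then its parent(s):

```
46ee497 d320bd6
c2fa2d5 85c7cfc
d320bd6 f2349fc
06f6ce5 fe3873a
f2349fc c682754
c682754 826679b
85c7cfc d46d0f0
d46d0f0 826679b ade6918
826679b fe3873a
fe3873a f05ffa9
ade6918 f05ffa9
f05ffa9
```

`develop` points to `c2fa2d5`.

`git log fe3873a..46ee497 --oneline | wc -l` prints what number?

5

Reachable from 46ee497: {46ee497, 826679b, c682754, d320bd6, f05ffa9, f2349fc, fe3873a}.
Reachable from fe3873a: {f05ffa9, fe3873a}.
In 46ee497's history but not fe3873a's: {46ee497, 826679b, c682754, d320bd6, f2349fc} — 5 commits.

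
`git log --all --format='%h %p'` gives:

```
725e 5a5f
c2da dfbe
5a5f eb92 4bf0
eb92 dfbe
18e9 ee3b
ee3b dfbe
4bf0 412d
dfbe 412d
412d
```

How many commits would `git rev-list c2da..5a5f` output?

3

Reachable from 5a5f: {412d, 4bf0, 5a5f, dfbe, eb92}.
Reachable from c2da: {412d, c2da, dfbe}.
In 5a5f's history but not c2da's: {4bf0, 5a5f, eb92} — 3 commits.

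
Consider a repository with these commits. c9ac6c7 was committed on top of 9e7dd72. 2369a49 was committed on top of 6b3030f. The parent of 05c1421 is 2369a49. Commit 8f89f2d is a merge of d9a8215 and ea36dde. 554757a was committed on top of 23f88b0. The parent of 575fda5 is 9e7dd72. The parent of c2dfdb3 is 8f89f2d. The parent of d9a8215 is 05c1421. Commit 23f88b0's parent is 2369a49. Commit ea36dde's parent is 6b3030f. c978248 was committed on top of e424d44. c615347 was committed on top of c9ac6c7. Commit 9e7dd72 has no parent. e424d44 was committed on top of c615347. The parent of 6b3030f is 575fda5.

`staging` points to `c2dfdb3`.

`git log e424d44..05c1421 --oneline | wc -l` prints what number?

4

Reachable from 05c1421: {05c1421, 2369a49, 575fda5, 6b3030f, 9e7dd72}.
Reachable from e424d44: {9e7dd72, c615347, c9ac6c7, e424d44}.
In 05c1421's history but not e424d44's: {05c1421, 2369a49, 575fda5, 6b3030f} — 4 commits.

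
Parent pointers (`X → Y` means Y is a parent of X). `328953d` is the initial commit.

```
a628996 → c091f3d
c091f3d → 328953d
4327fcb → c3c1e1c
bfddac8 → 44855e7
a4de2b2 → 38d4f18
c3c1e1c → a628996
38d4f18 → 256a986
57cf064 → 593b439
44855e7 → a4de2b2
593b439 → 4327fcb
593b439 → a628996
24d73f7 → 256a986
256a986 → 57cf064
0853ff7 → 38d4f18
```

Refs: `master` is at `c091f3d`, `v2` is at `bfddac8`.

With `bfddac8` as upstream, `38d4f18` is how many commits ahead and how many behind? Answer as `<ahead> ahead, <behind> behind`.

0 ahead, 3 behind

Reachable from 38d4f18: {256a986, 328953d, 38d4f18, 4327fcb, 57cf064, 593b439, a628996, c091f3d, c3c1e1c}.
Reachable from bfddac8: {256a986, 328953d, 38d4f18, 4327fcb, 44855e7, 57cf064, 593b439, a4de2b2, a628996, bfddac8, c091f3d, c3c1e1c}.
Only in 38d4f18's history (ahead): {} — 0.
Only in bfddac8's history (behind): {44855e7, a4de2b2, bfddac8} — 3.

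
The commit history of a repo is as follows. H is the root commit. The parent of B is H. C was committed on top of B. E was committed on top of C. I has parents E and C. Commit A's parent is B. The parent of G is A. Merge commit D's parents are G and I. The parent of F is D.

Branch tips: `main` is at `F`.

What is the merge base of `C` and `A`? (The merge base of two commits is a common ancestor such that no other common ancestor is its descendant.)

B

Ancestors of C: {B, C, H}.
Ancestors of A: {A, B, H}.
Common ancestors: {B, H}.
Among these, B is not an ancestor of any other common ancestor — it is the merge base.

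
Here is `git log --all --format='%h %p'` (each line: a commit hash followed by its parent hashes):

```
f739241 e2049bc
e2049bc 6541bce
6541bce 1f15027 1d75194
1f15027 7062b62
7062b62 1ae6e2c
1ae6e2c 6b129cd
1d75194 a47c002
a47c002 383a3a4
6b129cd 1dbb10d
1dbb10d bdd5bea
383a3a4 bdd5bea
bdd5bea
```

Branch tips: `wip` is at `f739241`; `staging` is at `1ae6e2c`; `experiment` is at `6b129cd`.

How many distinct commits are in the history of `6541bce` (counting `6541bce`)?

10

Walking parent pointers from 6541bce: reachable set = {1ae6e2c, 1d75194, 1dbb10d, 1f15027, 383a3a4, 6541bce, 6b129cd, 7062b62, a47c002, bdd5bea}.
That is 10 commits.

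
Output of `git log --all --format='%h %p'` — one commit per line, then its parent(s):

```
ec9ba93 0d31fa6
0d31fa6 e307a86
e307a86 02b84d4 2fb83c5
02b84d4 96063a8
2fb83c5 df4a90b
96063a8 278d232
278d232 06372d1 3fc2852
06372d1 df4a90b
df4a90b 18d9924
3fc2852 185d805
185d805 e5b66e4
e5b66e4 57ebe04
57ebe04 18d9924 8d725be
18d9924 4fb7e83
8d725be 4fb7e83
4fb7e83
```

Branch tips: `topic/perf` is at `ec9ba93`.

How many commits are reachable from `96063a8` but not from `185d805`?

Reachable from 96063a8: {06372d1, 185d805, 18d9924, 278d232, 3fc2852, 4fb7e83, 57ebe04, 8d725be, 96063a8, df4a90b, e5b66e4}.
Reachable from 185d805: {185d805, 18d9924, 4fb7e83, 57ebe04, 8d725be, e5b66e4}.
In 96063a8's history but not 185d805's: {06372d1, 278d232, 3fc2852, 96063a8, df4a90b} — 5 commits.

5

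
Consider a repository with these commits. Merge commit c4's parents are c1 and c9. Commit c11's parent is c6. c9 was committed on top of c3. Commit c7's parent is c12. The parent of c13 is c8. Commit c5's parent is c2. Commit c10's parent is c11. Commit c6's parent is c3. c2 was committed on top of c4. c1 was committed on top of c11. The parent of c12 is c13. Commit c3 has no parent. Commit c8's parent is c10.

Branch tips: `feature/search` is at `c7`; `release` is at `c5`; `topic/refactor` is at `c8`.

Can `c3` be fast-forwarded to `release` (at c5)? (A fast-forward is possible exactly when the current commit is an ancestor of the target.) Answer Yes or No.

Yes

A fast-forward from c3 to c5 is possible iff c3 is an ancestor of c5.
Ancestors of c5: {c1, c11, c2, c3, c4, c5, c6, c9}.
c3 is among them, so fast-forward is possible.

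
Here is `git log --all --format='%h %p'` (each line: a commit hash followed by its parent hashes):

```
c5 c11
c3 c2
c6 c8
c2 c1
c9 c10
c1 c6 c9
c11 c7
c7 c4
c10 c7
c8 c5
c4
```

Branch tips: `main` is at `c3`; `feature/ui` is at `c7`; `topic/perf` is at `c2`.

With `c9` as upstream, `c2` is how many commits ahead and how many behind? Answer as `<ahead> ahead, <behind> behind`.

Reachable from c2: {c1, c10, c11, c2, c4, c5, c6, c7, c8, c9}.
Reachable from c9: {c10, c4, c7, c9}.
Only in c2's history (ahead): {c1, c11, c2, c5, c6, c8} — 6.
Only in c9's history (behind): {} — 0.

6 ahead, 0 behind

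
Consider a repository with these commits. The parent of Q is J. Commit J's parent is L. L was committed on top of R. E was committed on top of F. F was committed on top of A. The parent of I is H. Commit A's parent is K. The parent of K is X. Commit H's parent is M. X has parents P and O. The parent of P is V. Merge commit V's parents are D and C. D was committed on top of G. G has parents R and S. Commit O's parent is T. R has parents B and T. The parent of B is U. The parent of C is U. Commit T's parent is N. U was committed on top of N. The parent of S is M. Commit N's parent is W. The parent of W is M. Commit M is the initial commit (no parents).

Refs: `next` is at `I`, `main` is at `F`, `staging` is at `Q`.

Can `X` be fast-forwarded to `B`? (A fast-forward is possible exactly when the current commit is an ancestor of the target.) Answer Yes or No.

No

A fast-forward from X to B is possible iff X is an ancestor of B.
Ancestors of B: {B, M, N, U, W}.
X is not among them, so fast-forward is not possible.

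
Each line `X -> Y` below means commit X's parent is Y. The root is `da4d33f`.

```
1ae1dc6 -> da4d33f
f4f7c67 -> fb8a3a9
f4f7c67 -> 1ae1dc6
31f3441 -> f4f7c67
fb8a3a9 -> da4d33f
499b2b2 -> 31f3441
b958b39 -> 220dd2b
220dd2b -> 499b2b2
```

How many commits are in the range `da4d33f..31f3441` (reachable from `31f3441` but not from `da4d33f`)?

4

Reachable from 31f3441: {1ae1dc6, 31f3441, da4d33f, f4f7c67, fb8a3a9}.
Reachable from da4d33f: {da4d33f}.
In 31f3441's history but not da4d33f's: {1ae1dc6, 31f3441, f4f7c67, fb8a3a9} — 4 commits.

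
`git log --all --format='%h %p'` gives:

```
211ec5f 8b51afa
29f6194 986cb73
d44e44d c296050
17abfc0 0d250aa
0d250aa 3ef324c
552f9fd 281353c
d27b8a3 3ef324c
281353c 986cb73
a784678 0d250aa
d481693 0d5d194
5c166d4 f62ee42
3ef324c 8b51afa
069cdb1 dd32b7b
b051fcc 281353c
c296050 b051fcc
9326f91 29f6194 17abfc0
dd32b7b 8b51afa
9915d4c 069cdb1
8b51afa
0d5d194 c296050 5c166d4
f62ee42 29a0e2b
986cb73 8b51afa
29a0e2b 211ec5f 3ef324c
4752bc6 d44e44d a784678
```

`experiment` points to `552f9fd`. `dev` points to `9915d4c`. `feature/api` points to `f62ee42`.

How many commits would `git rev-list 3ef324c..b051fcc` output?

Reachable from b051fcc: {281353c, 8b51afa, 986cb73, b051fcc}.
Reachable from 3ef324c: {3ef324c, 8b51afa}.
In b051fcc's history but not 3ef324c's: {281353c, 986cb73, b051fcc} — 3 commits.

3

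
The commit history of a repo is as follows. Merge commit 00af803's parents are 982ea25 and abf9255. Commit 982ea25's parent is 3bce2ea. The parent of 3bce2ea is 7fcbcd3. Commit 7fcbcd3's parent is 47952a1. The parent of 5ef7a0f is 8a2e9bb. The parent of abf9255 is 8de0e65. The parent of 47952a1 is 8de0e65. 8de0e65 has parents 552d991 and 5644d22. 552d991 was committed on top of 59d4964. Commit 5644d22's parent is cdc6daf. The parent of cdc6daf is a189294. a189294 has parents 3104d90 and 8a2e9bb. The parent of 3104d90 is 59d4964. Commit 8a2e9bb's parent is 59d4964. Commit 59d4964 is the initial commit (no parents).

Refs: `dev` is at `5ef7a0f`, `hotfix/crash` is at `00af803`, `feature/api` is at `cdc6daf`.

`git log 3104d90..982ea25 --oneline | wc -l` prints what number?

10

Reachable from 982ea25: {3104d90, 3bce2ea, 47952a1, 552d991, 5644d22, 59d4964, 7fcbcd3, 8a2e9bb, 8de0e65, 982ea25, a189294, cdc6daf}.
Reachable from 3104d90: {3104d90, 59d4964}.
In 982ea25's history but not 3104d90's: {3bce2ea, 47952a1, 552d991, 5644d22, 7fcbcd3, 8a2e9bb, 8de0e65, 982ea25, a189294, cdc6daf} — 10 commits.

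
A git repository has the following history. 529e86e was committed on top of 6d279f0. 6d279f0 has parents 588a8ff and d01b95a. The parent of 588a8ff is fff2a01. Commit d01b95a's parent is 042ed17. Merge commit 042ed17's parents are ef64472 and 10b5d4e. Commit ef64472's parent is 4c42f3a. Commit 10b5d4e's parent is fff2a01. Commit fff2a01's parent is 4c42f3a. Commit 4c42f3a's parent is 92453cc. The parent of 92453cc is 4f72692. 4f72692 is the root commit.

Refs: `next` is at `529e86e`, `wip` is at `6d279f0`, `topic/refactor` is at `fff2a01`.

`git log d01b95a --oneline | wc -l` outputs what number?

8

Walking parent pointers from d01b95a: reachable set = {042ed17, 10b5d4e, 4c42f3a, 4f72692, 92453cc, d01b95a, ef64472, fff2a01}.
That is 8 commits.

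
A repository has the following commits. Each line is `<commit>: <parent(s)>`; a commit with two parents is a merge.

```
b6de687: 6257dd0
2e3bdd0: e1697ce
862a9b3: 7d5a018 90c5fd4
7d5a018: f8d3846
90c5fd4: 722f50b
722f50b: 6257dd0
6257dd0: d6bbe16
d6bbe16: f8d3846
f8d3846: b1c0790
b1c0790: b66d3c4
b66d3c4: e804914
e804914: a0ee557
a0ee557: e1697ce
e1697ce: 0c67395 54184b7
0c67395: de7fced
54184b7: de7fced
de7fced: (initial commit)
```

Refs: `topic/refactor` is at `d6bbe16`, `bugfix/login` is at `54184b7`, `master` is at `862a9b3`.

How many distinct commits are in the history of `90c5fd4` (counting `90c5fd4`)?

13

Walking parent pointers from 90c5fd4: reachable set = {0c67395, 54184b7, 6257dd0, 722f50b, 90c5fd4, a0ee557, b1c0790, b66d3c4, d6bbe16, de7fced, e1697ce, e804914, f8d3846}.
That is 13 commits.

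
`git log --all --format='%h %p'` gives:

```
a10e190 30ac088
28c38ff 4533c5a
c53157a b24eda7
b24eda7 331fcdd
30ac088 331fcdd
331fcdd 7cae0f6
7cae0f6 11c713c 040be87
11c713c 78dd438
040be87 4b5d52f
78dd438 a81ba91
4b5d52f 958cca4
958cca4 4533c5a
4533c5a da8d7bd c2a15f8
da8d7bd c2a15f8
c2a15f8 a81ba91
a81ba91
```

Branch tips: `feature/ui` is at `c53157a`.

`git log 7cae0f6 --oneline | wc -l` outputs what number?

10

Walking parent pointers from 7cae0f6: reachable set = {040be87, 11c713c, 4533c5a, 4b5d52f, 78dd438, 7cae0f6, 958cca4, a81ba91, c2a15f8, da8d7bd}.
That is 10 commits.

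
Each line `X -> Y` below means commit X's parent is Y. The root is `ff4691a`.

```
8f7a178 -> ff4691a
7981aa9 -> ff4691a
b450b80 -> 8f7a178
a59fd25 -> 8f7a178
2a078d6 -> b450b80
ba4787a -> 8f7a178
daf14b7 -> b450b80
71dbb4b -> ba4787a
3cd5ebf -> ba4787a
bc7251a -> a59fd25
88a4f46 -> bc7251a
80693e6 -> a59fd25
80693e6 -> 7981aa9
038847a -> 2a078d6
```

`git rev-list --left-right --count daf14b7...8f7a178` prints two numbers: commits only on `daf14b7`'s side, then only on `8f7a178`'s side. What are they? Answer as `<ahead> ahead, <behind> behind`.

2 ahead, 0 behind

Reachable from daf14b7: {8f7a178, b450b80, daf14b7, ff4691a}.
Reachable from 8f7a178: {8f7a178, ff4691a}.
Only in daf14b7's history (ahead): {b450b80, daf14b7} — 2.
Only in 8f7a178's history (behind): {} — 0.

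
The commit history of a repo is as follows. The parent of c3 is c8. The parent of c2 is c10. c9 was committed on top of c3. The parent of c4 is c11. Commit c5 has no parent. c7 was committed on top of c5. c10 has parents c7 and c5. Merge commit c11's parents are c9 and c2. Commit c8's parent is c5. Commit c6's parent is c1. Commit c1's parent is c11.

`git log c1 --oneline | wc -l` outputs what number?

Walking parent pointers from c1: reachable set = {c1, c10, c11, c2, c3, c5, c7, c8, c9}.
That is 9 commits.

9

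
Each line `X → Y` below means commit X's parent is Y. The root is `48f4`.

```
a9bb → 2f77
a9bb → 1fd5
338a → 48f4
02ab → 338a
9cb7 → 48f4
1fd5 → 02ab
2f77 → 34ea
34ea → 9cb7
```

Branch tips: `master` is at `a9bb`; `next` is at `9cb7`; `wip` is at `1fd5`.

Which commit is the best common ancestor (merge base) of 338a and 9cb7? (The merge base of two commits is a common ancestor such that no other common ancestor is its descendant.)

48f4

Ancestors of 338a: {338a, 48f4}.
Ancestors of 9cb7: {48f4, 9cb7}.
Common ancestors: {48f4}.
The only common ancestor is 48f4, so it is the merge base.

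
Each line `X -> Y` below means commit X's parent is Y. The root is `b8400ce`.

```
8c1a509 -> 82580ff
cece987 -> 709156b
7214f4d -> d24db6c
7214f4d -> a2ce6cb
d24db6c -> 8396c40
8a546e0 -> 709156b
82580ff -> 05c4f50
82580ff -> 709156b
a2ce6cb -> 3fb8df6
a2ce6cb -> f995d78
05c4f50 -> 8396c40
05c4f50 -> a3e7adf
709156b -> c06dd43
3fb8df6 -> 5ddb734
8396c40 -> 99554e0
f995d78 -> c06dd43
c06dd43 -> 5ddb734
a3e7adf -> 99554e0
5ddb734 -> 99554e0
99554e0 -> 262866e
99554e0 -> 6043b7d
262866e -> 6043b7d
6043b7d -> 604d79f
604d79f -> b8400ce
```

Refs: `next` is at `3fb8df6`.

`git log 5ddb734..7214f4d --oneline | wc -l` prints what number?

Reachable from 7214f4d: {262866e, 3fb8df6, 5ddb734, 6043b7d, 604d79f, 7214f4d, 8396c40, 99554e0, a2ce6cb, b8400ce, c06dd43, d24db6c, f995d78}.
Reachable from 5ddb734: {262866e, 5ddb734, 6043b7d, 604d79f, 99554e0, b8400ce}.
In 7214f4d's history but not 5ddb734's: {3fb8df6, 7214f4d, 8396c40, a2ce6cb, c06dd43, d24db6c, f995d78} — 7 commits.

7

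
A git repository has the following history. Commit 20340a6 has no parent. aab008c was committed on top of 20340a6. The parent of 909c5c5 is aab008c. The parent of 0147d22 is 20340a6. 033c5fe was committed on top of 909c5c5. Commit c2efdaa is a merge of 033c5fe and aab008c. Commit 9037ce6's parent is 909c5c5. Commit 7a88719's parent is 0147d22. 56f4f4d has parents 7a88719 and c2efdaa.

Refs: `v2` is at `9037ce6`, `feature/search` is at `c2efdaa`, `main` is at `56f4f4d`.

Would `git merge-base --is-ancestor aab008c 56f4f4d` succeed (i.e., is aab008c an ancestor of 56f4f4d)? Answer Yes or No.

Yes

Ancestors of 56f4f4d (commits reachable by following parents): {0147d22, 033c5fe, 20340a6, 56f4f4d, 7a88719, 909c5c5, aab008c, c2efdaa}.
aab008c is in that set, so it is an ancestor of 56f4f4d.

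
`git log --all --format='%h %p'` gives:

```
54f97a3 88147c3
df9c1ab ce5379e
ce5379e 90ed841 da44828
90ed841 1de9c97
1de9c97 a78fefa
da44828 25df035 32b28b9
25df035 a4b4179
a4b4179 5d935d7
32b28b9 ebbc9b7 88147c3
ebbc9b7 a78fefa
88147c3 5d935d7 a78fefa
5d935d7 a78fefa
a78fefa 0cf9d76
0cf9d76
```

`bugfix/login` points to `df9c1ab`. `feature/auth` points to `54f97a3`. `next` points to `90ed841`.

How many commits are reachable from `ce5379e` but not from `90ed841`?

Reachable from ce5379e: {0cf9d76, 1de9c97, 25df035, 32b28b9, 5d935d7, 88147c3, 90ed841, a4b4179, a78fefa, ce5379e, da44828, ebbc9b7}.
Reachable from 90ed841: {0cf9d76, 1de9c97, 90ed841, a78fefa}.
In ce5379e's history but not 90ed841's: {25df035, 32b28b9, 5d935d7, 88147c3, a4b4179, ce5379e, da44828, ebbc9b7} — 8 commits.

8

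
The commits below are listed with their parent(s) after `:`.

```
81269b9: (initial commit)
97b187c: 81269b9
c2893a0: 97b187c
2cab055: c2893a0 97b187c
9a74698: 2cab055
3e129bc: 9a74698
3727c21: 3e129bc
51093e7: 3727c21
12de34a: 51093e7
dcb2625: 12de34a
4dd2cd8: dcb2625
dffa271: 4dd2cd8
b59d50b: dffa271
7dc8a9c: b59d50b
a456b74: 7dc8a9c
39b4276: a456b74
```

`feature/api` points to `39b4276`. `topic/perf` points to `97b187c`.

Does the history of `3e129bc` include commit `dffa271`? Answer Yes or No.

No

Ancestors of 3e129bc: {2cab055, 3e129bc, 81269b9, 97b187c, 9a74698, c2893a0}.
dffa271 is not in that set, so it is not an ancestor of 3e129bc.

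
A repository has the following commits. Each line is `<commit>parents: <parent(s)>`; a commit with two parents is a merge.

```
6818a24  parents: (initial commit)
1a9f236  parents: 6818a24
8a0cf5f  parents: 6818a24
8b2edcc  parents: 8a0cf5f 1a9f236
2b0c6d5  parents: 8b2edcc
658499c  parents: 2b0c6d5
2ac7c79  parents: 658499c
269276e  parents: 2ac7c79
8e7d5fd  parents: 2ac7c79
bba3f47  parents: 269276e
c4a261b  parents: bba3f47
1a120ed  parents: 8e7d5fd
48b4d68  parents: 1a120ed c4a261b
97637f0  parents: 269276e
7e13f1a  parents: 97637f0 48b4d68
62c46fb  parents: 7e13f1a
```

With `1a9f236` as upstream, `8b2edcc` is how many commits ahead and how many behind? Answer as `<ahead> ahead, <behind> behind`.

2 ahead, 0 behind

Reachable from 8b2edcc: {1a9f236, 6818a24, 8a0cf5f, 8b2edcc}.
Reachable from 1a9f236: {1a9f236, 6818a24}.
Only in 8b2edcc's history (ahead): {8a0cf5f, 8b2edcc} — 2.
Only in 1a9f236's history (behind): {} — 0.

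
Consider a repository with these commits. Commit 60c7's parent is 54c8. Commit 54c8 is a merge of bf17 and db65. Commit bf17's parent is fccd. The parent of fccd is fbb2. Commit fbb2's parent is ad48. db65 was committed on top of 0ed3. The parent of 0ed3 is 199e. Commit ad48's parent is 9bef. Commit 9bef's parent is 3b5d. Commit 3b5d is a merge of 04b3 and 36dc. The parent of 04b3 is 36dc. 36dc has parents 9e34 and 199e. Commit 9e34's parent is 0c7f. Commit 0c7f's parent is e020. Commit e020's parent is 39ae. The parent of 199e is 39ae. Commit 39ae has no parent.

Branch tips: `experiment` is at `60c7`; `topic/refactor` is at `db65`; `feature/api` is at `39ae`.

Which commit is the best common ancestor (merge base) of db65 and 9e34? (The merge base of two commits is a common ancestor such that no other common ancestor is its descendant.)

Ancestors of db65: {0ed3, 199e, 39ae, db65}.
Ancestors of 9e34: {0c7f, 39ae, 9e34, e020}.
Common ancestors: {39ae}.
The only common ancestor is 39ae, so it is the merge base.

39ae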